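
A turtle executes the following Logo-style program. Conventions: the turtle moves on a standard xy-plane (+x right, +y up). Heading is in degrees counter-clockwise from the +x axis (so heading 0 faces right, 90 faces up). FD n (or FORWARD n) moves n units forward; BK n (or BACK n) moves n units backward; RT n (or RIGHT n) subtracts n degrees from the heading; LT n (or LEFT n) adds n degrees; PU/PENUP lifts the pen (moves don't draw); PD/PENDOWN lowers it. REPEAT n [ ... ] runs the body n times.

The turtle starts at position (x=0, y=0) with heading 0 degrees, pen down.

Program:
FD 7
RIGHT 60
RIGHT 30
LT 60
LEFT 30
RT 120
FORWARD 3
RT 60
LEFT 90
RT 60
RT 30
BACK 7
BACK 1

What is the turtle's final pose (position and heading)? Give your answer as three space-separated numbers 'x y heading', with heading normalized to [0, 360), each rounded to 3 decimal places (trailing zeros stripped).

Executing turtle program step by step:
Start: pos=(0,0), heading=0, pen down
FD 7: (0,0) -> (7,0) [heading=0, draw]
RT 60: heading 0 -> 300
RT 30: heading 300 -> 270
LT 60: heading 270 -> 330
LT 30: heading 330 -> 0
RT 120: heading 0 -> 240
FD 3: (7,0) -> (5.5,-2.598) [heading=240, draw]
RT 60: heading 240 -> 180
LT 90: heading 180 -> 270
RT 60: heading 270 -> 210
RT 30: heading 210 -> 180
BK 7: (5.5,-2.598) -> (12.5,-2.598) [heading=180, draw]
BK 1: (12.5,-2.598) -> (13.5,-2.598) [heading=180, draw]
Final: pos=(13.5,-2.598), heading=180, 4 segment(s) drawn

Answer: 13.5 -2.598 180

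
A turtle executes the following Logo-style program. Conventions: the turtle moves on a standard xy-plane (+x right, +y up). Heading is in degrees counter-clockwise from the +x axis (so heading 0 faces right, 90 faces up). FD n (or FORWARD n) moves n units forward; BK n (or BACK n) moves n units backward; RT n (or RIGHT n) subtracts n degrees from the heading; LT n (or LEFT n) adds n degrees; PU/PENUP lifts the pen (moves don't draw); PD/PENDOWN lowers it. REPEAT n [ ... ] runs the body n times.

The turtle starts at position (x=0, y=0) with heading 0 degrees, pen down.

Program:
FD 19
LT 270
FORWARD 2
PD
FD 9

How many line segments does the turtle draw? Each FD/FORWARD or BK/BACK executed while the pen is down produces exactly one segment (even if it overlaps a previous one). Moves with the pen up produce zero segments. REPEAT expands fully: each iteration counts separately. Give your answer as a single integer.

Answer: 3

Derivation:
Executing turtle program step by step:
Start: pos=(0,0), heading=0, pen down
FD 19: (0,0) -> (19,0) [heading=0, draw]
LT 270: heading 0 -> 270
FD 2: (19,0) -> (19,-2) [heading=270, draw]
PD: pen down
FD 9: (19,-2) -> (19,-11) [heading=270, draw]
Final: pos=(19,-11), heading=270, 3 segment(s) drawn
Segments drawn: 3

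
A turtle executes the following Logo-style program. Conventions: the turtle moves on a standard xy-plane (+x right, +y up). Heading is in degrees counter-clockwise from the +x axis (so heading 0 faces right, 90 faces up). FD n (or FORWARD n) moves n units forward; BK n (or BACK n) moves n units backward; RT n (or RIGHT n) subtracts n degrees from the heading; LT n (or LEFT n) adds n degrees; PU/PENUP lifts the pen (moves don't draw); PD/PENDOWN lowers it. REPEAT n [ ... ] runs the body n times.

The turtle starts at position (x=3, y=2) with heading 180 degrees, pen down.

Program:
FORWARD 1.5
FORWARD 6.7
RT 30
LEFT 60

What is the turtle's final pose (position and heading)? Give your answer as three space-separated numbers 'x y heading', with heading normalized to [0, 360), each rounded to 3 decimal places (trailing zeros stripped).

Answer: -5.2 2 210

Derivation:
Executing turtle program step by step:
Start: pos=(3,2), heading=180, pen down
FD 1.5: (3,2) -> (1.5,2) [heading=180, draw]
FD 6.7: (1.5,2) -> (-5.2,2) [heading=180, draw]
RT 30: heading 180 -> 150
LT 60: heading 150 -> 210
Final: pos=(-5.2,2), heading=210, 2 segment(s) drawn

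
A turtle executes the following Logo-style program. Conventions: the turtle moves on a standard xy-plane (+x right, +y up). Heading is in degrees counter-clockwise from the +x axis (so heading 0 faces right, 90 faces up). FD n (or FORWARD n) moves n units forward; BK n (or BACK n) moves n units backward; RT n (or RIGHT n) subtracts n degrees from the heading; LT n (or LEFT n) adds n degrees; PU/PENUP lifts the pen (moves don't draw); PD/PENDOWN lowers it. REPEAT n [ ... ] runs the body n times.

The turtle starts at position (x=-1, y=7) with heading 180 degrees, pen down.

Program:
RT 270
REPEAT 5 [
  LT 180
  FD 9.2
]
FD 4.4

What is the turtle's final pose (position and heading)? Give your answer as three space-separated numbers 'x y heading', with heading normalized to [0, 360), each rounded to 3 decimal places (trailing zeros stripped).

Executing turtle program step by step:
Start: pos=(-1,7), heading=180, pen down
RT 270: heading 180 -> 270
REPEAT 5 [
  -- iteration 1/5 --
  LT 180: heading 270 -> 90
  FD 9.2: (-1,7) -> (-1,16.2) [heading=90, draw]
  -- iteration 2/5 --
  LT 180: heading 90 -> 270
  FD 9.2: (-1,16.2) -> (-1,7) [heading=270, draw]
  -- iteration 3/5 --
  LT 180: heading 270 -> 90
  FD 9.2: (-1,7) -> (-1,16.2) [heading=90, draw]
  -- iteration 4/5 --
  LT 180: heading 90 -> 270
  FD 9.2: (-1,16.2) -> (-1,7) [heading=270, draw]
  -- iteration 5/5 --
  LT 180: heading 270 -> 90
  FD 9.2: (-1,7) -> (-1,16.2) [heading=90, draw]
]
FD 4.4: (-1,16.2) -> (-1,20.6) [heading=90, draw]
Final: pos=(-1,20.6), heading=90, 6 segment(s) drawn

Answer: -1 20.6 90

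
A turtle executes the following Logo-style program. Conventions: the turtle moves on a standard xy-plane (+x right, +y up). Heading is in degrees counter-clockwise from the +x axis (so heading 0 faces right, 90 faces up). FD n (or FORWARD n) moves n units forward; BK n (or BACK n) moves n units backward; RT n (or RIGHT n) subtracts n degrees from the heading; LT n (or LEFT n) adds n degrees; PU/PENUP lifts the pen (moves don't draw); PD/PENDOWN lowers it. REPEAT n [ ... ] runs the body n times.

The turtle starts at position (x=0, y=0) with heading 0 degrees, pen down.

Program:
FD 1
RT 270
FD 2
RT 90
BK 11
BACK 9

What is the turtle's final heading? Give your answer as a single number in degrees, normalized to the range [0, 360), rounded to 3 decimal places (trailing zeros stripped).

Executing turtle program step by step:
Start: pos=(0,0), heading=0, pen down
FD 1: (0,0) -> (1,0) [heading=0, draw]
RT 270: heading 0 -> 90
FD 2: (1,0) -> (1,2) [heading=90, draw]
RT 90: heading 90 -> 0
BK 11: (1,2) -> (-10,2) [heading=0, draw]
BK 9: (-10,2) -> (-19,2) [heading=0, draw]
Final: pos=(-19,2), heading=0, 4 segment(s) drawn

Answer: 0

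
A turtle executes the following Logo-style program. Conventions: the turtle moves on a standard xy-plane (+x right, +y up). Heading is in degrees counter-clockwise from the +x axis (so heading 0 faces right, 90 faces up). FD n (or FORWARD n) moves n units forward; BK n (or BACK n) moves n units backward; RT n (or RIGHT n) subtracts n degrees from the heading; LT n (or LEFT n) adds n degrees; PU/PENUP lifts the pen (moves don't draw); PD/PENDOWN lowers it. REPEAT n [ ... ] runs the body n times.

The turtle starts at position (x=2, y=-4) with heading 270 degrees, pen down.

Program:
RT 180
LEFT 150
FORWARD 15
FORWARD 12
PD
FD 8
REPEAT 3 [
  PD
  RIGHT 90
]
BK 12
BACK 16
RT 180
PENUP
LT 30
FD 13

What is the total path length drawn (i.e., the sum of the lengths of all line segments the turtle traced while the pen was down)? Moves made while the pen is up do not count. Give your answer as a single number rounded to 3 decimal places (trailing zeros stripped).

Answer: 63

Derivation:
Executing turtle program step by step:
Start: pos=(2,-4), heading=270, pen down
RT 180: heading 270 -> 90
LT 150: heading 90 -> 240
FD 15: (2,-4) -> (-5.5,-16.99) [heading=240, draw]
FD 12: (-5.5,-16.99) -> (-11.5,-27.383) [heading=240, draw]
PD: pen down
FD 8: (-11.5,-27.383) -> (-15.5,-34.311) [heading=240, draw]
REPEAT 3 [
  -- iteration 1/3 --
  PD: pen down
  RT 90: heading 240 -> 150
  -- iteration 2/3 --
  PD: pen down
  RT 90: heading 150 -> 60
  -- iteration 3/3 --
  PD: pen down
  RT 90: heading 60 -> 330
]
BK 12: (-15.5,-34.311) -> (-25.892,-28.311) [heading=330, draw]
BK 16: (-25.892,-28.311) -> (-39.749,-20.311) [heading=330, draw]
RT 180: heading 330 -> 150
PU: pen up
LT 30: heading 150 -> 180
FD 13: (-39.749,-20.311) -> (-52.749,-20.311) [heading=180, move]
Final: pos=(-52.749,-20.311), heading=180, 5 segment(s) drawn

Segment lengths:
  seg 1: (2,-4) -> (-5.5,-16.99), length = 15
  seg 2: (-5.5,-16.99) -> (-11.5,-27.383), length = 12
  seg 3: (-11.5,-27.383) -> (-15.5,-34.311), length = 8
  seg 4: (-15.5,-34.311) -> (-25.892,-28.311), length = 12
  seg 5: (-25.892,-28.311) -> (-39.749,-20.311), length = 16
Total = 63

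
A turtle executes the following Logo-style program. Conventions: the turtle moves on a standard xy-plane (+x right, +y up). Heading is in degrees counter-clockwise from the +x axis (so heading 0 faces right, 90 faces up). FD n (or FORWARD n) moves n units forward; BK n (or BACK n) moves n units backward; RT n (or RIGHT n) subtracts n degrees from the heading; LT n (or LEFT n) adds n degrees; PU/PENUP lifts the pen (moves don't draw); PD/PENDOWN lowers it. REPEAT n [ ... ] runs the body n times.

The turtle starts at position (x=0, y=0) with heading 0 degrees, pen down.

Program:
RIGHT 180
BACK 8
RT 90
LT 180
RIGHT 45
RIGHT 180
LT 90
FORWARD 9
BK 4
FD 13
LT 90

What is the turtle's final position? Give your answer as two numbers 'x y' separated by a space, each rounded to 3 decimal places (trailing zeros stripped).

Answer: -4.728 12.728

Derivation:
Executing turtle program step by step:
Start: pos=(0,0), heading=0, pen down
RT 180: heading 0 -> 180
BK 8: (0,0) -> (8,0) [heading=180, draw]
RT 90: heading 180 -> 90
LT 180: heading 90 -> 270
RT 45: heading 270 -> 225
RT 180: heading 225 -> 45
LT 90: heading 45 -> 135
FD 9: (8,0) -> (1.636,6.364) [heading=135, draw]
BK 4: (1.636,6.364) -> (4.464,3.536) [heading=135, draw]
FD 13: (4.464,3.536) -> (-4.728,12.728) [heading=135, draw]
LT 90: heading 135 -> 225
Final: pos=(-4.728,12.728), heading=225, 4 segment(s) drawn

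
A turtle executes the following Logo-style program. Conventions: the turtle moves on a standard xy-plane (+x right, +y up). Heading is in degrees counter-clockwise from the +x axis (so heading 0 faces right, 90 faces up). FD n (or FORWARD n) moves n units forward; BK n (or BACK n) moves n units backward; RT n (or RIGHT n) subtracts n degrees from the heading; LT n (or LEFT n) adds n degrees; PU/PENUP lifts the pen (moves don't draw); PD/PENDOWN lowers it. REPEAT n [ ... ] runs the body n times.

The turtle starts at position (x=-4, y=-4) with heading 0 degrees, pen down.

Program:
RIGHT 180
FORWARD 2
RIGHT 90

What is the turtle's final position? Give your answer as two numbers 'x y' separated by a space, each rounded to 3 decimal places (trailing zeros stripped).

Answer: -6 -4

Derivation:
Executing turtle program step by step:
Start: pos=(-4,-4), heading=0, pen down
RT 180: heading 0 -> 180
FD 2: (-4,-4) -> (-6,-4) [heading=180, draw]
RT 90: heading 180 -> 90
Final: pos=(-6,-4), heading=90, 1 segment(s) drawn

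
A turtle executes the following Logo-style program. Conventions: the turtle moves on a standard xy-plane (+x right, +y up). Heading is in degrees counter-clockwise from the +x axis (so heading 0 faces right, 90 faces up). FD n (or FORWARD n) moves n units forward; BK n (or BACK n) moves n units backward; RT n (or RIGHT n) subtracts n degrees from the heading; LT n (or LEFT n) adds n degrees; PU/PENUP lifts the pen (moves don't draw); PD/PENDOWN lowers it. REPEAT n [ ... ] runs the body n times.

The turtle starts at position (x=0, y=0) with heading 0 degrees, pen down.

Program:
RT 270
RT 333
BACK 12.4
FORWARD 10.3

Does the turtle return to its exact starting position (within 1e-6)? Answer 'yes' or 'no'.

Answer: no

Derivation:
Executing turtle program step by step:
Start: pos=(0,0), heading=0, pen down
RT 270: heading 0 -> 90
RT 333: heading 90 -> 117
BK 12.4: (0,0) -> (5.629,-11.048) [heading=117, draw]
FD 10.3: (5.629,-11.048) -> (0.953,-1.871) [heading=117, draw]
Final: pos=(0.953,-1.871), heading=117, 2 segment(s) drawn

Start position: (0, 0)
Final position: (0.953, -1.871)
Distance = 2.1; >= 1e-6 -> NOT closed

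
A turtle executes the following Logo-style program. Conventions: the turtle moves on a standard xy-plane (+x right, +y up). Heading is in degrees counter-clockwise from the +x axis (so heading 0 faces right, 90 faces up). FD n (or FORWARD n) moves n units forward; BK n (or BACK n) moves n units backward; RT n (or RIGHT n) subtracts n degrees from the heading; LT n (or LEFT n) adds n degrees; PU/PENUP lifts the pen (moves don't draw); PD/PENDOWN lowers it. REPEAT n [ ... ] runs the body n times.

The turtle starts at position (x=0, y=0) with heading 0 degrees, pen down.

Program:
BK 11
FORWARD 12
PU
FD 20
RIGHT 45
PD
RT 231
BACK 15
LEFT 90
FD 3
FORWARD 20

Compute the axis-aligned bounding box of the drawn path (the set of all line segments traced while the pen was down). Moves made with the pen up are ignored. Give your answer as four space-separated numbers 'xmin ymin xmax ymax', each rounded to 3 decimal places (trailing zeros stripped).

Answer: -11 -14.918 21 0

Derivation:
Executing turtle program step by step:
Start: pos=(0,0), heading=0, pen down
BK 11: (0,0) -> (-11,0) [heading=0, draw]
FD 12: (-11,0) -> (1,0) [heading=0, draw]
PU: pen up
FD 20: (1,0) -> (21,0) [heading=0, move]
RT 45: heading 0 -> 315
PD: pen down
RT 231: heading 315 -> 84
BK 15: (21,0) -> (19.432,-14.918) [heading=84, draw]
LT 90: heading 84 -> 174
FD 3: (19.432,-14.918) -> (16.449,-14.604) [heading=174, draw]
FD 20: (16.449,-14.604) -> (-3.442,-12.514) [heading=174, draw]
Final: pos=(-3.442,-12.514), heading=174, 5 segment(s) drawn

Segment endpoints: x in {-11, -3.442, 0, 1, 16.449, 19.432, 21}, y in {-14.918, -14.604, -12.514, 0}
xmin=-11, ymin=-14.918, xmax=21, ymax=0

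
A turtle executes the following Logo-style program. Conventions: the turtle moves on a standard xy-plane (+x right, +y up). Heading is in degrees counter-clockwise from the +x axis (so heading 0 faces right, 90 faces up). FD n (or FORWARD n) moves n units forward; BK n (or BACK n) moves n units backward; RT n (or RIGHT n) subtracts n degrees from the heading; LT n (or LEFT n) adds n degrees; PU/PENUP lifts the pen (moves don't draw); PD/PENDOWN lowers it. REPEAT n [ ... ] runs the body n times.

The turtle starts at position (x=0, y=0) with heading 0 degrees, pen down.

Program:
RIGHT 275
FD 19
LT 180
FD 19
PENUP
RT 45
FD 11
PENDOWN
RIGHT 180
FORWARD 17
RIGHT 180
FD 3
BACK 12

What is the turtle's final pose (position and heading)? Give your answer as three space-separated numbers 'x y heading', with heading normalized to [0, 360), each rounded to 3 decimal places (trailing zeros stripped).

Executing turtle program step by step:
Start: pos=(0,0), heading=0, pen down
RT 275: heading 0 -> 85
FD 19: (0,0) -> (1.656,18.928) [heading=85, draw]
LT 180: heading 85 -> 265
FD 19: (1.656,18.928) -> (0,0) [heading=265, draw]
PU: pen up
RT 45: heading 265 -> 220
FD 11: (0,0) -> (-8.426,-7.071) [heading=220, move]
PD: pen down
RT 180: heading 220 -> 40
FD 17: (-8.426,-7.071) -> (4.596,3.857) [heading=40, draw]
RT 180: heading 40 -> 220
FD 3: (4.596,3.857) -> (2.298,1.928) [heading=220, draw]
BK 12: (2.298,1.928) -> (11.491,9.642) [heading=220, draw]
Final: pos=(11.491,9.642), heading=220, 5 segment(s) drawn

Answer: 11.491 9.642 220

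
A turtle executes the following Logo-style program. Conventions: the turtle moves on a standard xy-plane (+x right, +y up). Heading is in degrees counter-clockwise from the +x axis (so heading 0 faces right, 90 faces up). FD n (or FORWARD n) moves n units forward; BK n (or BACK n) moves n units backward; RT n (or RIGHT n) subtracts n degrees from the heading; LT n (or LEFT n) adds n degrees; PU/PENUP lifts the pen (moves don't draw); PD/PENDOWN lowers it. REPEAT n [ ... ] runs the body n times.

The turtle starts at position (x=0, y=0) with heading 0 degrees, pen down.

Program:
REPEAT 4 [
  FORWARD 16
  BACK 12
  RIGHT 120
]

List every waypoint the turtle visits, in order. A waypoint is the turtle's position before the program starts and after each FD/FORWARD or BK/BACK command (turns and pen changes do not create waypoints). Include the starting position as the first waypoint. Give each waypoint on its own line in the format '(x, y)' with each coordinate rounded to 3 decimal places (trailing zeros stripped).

Executing turtle program step by step:
Start: pos=(0,0), heading=0, pen down
REPEAT 4 [
  -- iteration 1/4 --
  FD 16: (0,0) -> (16,0) [heading=0, draw]
  BK 12: (16,0) -> (4,0) [heading=0, draw]
  RT 120: heading 0 -> 240
  -- iteration 2/4 --
  FD 16: (4,0) -> (-4,-13.856) [heading=240, draw]
  BK 12: (-4,-13.856) -> (2,-3.464) [heading=240, draw]
  RT 120: heading 240 -> 120
  -- iteration 3/4 --
  FD 16: (2,-3.464) -> (-6,10.392) [heading=120, draw]
  BK 12: (-6,10.392) -> (0,0) [heading=120, draw]
  RT 120: heading 120 -> 0
  -- iteration 4/4 --
  FD 16: (0,0) -> (16,0) [heading=0, draw]
  BK 12: (16,0) -> (4,0) [heading=0, draw]
  RT 120: heading 0 -> 240
]
Final: pos=(4,0), heading=240, 8 segment(s) drawn
Waypoints (9 total):
(0, 0)
(16, 0)
(4, 0)
(-4, -13.856)
(2, -3.464)
(-6, 10.392)
(0, 0)
(16, 0)
(4, 0)

Answer: (0, 0)
(16, 0)
(4, 0)
(-4, -13.856)
(2, -3.464)
(-6, 10.392)
(0, 0)
(16, 0)
(4, 0)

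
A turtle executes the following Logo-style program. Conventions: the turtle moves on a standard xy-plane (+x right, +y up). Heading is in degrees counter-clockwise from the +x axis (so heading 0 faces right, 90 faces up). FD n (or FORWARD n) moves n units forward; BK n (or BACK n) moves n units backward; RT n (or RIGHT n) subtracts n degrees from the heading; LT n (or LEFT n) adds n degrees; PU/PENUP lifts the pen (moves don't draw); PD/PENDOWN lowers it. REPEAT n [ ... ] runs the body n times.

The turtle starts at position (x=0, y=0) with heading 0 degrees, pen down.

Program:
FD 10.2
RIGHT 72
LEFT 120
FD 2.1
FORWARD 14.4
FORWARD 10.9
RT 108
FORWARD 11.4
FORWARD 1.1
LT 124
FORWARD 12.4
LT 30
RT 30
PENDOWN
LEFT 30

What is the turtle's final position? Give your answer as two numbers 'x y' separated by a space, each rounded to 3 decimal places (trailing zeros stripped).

Answer: 40.22 20.682

Derivation:
Executing turtle program step by step:
Start: pos=(0,0), heading=0, pen down
FD 10.2: (0,0) -> (10.2,0) [heading=0, draw]
RT 72: heading 0 -> 288
LT 120: heading 288 -> 48
FD 2.1: (10.2,0) -> (11.605,1.561) [heading=48, draw]
FD 14.4: (11.605,1.561) -> (21.241,12.262) [heading=48, draw]
FD 10.9: (21.241,12.262) -> (28.534,20.362) [heading=48, draw]
RT 108: heading 48 -> 300
FD 11.4: (28.534,20.362) -> (34.234,10.489) [heading=300, draw]
FD 1.1: (34.234,10.489) -> (34.784,9.537) [heading=300, draw]
LT 124: heading 300 -> 64
FD 12.4: (34.784,9.537) -> (40.22,20.682) [heading=64, draw]
LT 30: heading 64 -> 94
RT 30: heading 94 -> 64
PD: pen down
LT 30: heading 64 -> 94
Final: pos=(40.22,20.682), heading=94, 7 segment(s) drawn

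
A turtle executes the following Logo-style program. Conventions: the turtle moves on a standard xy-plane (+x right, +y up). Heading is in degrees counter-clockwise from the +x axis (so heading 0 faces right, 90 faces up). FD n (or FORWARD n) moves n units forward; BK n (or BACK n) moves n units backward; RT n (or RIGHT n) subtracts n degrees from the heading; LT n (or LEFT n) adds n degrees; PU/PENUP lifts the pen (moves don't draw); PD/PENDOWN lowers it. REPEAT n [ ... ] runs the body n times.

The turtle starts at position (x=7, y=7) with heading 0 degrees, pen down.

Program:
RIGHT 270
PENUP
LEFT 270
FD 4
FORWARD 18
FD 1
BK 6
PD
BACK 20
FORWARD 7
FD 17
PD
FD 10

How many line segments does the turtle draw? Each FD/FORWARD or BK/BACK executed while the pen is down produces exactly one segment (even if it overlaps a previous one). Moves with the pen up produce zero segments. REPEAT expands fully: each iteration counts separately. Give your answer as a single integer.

Executing turtle program step by step:
Start: pos=(7,7), heading=0, pen down
RT 270: heading 0 -> 90
PU: pen up
LT 270: heading 90 -> 0
FD 4: (7,7) -> (11,7) [heading=0, move]
FD 18: (11,7) -> (29,7) [heading=0, move]
FD 1: (29,7) -> (30,7) [heading=0, move]
BK 6: (30,7) -> (24,7) [heading=0, move]
PD: pen down
BK 20: (24,7) -> (4,7) [heading=0, draw]
FD 7: (4,7) -> (11,7) [heading=0, draw]
FD 17: (11,7) -> (28,7) [heading=0, draw]
PD: pen down
FD 10: (28,7) -> (38,7) [heading=0, draw]
Final: pos=(38,7), heading=0, 4 segment(s) drawn
Segments drawn: 4

Answer: 4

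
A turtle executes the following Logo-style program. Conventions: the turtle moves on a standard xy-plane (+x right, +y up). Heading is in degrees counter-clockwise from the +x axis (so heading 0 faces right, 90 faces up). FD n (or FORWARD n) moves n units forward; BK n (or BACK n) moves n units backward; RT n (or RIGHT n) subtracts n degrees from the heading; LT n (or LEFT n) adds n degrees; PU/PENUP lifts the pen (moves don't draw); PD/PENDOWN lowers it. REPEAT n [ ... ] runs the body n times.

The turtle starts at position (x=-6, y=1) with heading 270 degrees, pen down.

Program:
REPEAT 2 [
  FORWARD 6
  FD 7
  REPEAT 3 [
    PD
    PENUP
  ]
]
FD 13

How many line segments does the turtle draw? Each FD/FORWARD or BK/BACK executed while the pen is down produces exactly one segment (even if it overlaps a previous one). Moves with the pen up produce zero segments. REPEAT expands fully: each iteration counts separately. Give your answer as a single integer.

Executing turtle program step by step:
Start: pos=(-6,1), heading=270, pen down
REPEAT 2 [
  -- iteration 1/2 --
  FD 6: (-6,1) -> (-6,-5) [heading=270, draw]
  FD 7: (-6,-5) -> (-6,-12) [heading=270, draw]
  REPEAT 3 [
    -- iteration 1/3 --
    PD: pen down
    PU: pen up
    -- iteration 2/3 --
    PD: pen down
    PU: pen up
    -- iteration 3/3 --
    PD: pen down
    PU: pen up
  ]
  -- iteration 2/2 --
  FD 6: (-6,-12) -> (-6,-18) [heading=270, move]
  FD 7: (-6,-18) -> (-6,-25) [heading=270, move]
  REPEAT 3 [
    -- iteration 1/3 --
    PD: pen down
    PU: pen up
    -- iteration 2/3 --
    PD: pen down
    PU: pen up
    -- iteration 3/3 --
    PD: pen down
    PU: pen up
  ]
]
FD 13: (-6,-25) -> (-6,-38) [heading=270, move]
Final: pos=(-6,-38), heading=270, 2 segment(s) drawn
Segments drawn: 2

Answer: 2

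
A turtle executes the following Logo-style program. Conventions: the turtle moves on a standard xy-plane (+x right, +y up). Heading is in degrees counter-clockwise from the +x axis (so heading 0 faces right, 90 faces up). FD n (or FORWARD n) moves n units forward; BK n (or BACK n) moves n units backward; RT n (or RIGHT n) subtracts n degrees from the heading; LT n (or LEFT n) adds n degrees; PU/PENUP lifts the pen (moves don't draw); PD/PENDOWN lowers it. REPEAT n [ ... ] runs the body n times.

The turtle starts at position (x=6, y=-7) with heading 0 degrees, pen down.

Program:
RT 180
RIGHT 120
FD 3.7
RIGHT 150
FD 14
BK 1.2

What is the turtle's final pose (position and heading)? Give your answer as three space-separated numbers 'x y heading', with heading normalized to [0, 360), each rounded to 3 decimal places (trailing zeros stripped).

Answer: 7.85 -16.596 270

Derivation:
Executing turtle program step by step:
Start: pos=(6,-7), heading=0, pen down
RT 180: heading 0 -> 180
RT 120: heading 180 -> 60
FD 3.7: (6,-7) -> (7.85,-3.796) [heading=60, draw]
RT 150: heading 60 -> 270
FD 14: (7.85,-3.796) -> (7.85,-17.796) [heading=270, draw]
BK 1.2: (7.85,-17.796) -> (7.85,-16.596) [heading=270, draw]
Final: pos=(7.85,-16.596), heading=270, 3 segment(s) drawn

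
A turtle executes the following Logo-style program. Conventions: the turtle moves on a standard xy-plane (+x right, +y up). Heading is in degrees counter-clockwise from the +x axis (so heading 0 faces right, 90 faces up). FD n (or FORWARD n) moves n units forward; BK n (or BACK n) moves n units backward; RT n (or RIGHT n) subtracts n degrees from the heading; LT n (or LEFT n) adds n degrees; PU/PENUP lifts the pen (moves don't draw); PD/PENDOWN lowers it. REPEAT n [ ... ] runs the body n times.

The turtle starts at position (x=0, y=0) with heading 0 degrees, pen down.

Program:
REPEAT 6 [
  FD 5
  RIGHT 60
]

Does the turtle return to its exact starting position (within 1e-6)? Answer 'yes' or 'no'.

Executing turtle program step by step:
Start: pos=(0,0), heading=0, pen down
REPEAT 6 [
  -- iteration 1/6 --
  FD 5: (0,0) -> (5,0) [heading=0, draw]
  RT 60: heading 0 -> 300
  -- iteration 2/6 --
  FD 5: (5,0) -> (7.5,-4.33) [heading=300, draw]
  RT 60: heading 300 -> 240
  -- iteration 3/6 --
  FD 5: (7.5,-4.33) -> (5,-8.66) [heading=240, draw]
  RT 60: heading 240 -> 180
  -- iteration 4/6 --
  FD 5: (5,-8.66) -> (0,-8.66) [heading=180, draw]
  RT 60: heading 180 -> 120
  -- iteration 5/6 --
  FD 5: (0,-8.66) -> (-2.5,-4.33) [heading=120, draw]
  RT 60: heading 120 -> 60
  -- iteration 6/6 --
  FD 5: (-2.5,-4.33) -> (0,0) [heading=60, draw]
  RT 60: heading 60 -> 0
]
Final: pos=(0,0), heading=0, 6 segment(s) drawn

Start position: (0, 0)
Final position: (0, 0)
Distance = 0; < 1e-6 -> CLOSED

Answer: yes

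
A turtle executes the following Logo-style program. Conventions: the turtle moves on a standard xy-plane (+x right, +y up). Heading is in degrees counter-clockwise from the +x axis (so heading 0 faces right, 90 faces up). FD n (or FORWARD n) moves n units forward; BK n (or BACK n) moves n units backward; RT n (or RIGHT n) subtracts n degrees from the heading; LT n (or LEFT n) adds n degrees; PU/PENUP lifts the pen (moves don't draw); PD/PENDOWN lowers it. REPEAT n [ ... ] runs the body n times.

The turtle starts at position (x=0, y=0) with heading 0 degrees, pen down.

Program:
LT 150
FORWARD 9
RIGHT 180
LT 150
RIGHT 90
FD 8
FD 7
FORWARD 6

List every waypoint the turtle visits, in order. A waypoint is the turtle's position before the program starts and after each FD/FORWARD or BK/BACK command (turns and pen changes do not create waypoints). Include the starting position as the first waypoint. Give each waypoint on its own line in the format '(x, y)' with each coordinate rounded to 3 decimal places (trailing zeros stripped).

Answer: (0, 0)
(-7.794, 4.5)
(-0.866, 8.5)
(5.196, 12)
(10.392, 15)

Derivation:
Executing turtle program step by step:
Start: pos=(0,0), heading=0, pen down
LT 150: heading 0 -> 150
FD 9: (0,0) -> (-7.794,4.5) [heading=150, draw]
RT 180: heading 150 -> 330
LT 150: heading 330 -> 120
RT 90: heading 120 -> 30
FD 8: (-7.794,4.5) -> (-0.866,8.5) [heading=30, draw]
FD 7: (-0.866,8.5) -> (5.196,12) [heading=30, draw]
FD 6: (5.196,12) -> (10.392,15) [heading=30, draw]
Final: pos=(10.392,15), heading=30, 4 segment(s) drawn
Waypoints (5 total):
(0, 0)
(-7.794, 4.5)
(-0.866, 8.5)
(5.196, 12)
(10.392, 15)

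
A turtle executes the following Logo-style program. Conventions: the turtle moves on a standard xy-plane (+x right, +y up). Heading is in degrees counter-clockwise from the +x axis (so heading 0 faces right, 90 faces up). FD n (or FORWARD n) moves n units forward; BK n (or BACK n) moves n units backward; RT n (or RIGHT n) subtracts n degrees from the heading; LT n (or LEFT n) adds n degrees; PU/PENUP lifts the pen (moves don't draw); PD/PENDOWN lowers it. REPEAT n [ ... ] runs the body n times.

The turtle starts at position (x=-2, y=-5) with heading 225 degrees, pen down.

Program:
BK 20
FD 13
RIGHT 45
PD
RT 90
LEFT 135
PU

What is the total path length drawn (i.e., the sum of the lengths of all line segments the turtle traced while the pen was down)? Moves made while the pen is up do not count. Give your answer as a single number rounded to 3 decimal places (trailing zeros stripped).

Answer: 33

Derivation:
Executing turtle program step by step:
Start: pos=(-2,-5), heading=225, pen down
BK 20: (-2,-5) -> (12.142,9.142) [heading=225, draw]
FD 13: (12.142,9.142) -> (2.95,-0.05) [heading=225, draw]
RT 45: heading 225 -> 180
PD: pen down
RT 90: heading 180 -> 90
LT 135: heading 90 -> 225
PU: pen up
Final: pos=(2.95,-0.05), heading=225, 2 segment(s) drawn

Segment lengths:
  seg 1: (-2,-5) -> (12.142,9.142), length = 20
  seg 2: (12.142,9.142) -> (2.95,-0.05), length = 13
Total = 33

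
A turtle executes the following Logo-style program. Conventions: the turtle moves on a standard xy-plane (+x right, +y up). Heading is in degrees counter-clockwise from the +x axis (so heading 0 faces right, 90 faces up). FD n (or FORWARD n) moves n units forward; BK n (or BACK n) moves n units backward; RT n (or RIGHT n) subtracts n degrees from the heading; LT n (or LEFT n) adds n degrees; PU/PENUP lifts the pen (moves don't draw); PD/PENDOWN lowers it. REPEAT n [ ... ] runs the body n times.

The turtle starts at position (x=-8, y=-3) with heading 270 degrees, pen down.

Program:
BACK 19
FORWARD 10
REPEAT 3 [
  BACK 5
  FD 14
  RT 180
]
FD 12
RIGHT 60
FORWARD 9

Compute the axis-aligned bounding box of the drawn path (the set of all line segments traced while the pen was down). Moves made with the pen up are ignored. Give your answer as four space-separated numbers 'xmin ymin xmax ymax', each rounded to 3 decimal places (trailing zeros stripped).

Executing turtle program step by step:
Start: pos=(-8,-3), heading=270, pen down
BK 19: (-8,-3) -> (-8,16) [heading=270, draw]
FD 10: (-8,16) -> (-8,6) [heading=270, draw]
REPEAT 3 [
  -- iteration 1/3 --
  BK 5: (-8,6) -> (-8,11) [heading=270, draw]
  FD 14: (-8,11) -> (-8,-3) [heading=270, draw]
  RT 180: heading 270 -> 90
  -- iteration 2/3 --
  BK 5: (-8,-3) -> (-8,-8) [heading=90, draw]
  FD 14: (-8,-8) -> (-8,6) [heading=90, draw]
  RT 180: heading 90 -> 270
  -- iteration 3/3 --
  BK 5: (-8,6) -> (-8,11) [heading=270, draw]
  FD 14: (-8,11) -> (-8,-3) [heading=270, draw]
  RT 180: heading 270 -> 90
]
FD 12: (-8,-3) -> (-8,9) [heading=90, draw]
RT 60: heading 90 -> 30
FD 9: (-8,9) -> (-0.206,13.5) [heading=30, draw]
Final: pos=(-0.206,13.5), heading=30, 10 segment(s) drawn

Segment endpoints: x in {-8, -8, -8, -8, -8, -0.206}, y in {-8, -3, 6, 9, 11, 13.5, 16}
xmin=-8, ymin=-8, xmax=-0.206, ymax=16

Answer: -8 -8 -0.206 16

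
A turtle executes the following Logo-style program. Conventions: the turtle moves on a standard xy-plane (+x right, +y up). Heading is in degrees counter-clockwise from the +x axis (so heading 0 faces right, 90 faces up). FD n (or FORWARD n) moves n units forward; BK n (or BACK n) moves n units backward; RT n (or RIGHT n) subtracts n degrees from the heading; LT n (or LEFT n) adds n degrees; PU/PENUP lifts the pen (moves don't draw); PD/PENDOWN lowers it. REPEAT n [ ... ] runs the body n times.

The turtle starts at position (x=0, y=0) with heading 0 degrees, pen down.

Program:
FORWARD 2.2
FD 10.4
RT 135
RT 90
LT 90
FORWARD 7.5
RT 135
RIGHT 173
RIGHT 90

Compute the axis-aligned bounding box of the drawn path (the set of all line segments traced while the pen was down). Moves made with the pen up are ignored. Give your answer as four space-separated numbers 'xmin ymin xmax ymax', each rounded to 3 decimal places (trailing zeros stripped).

Answer: 0 -5.303 12.6 0

Derivation:
Executing turtle program step by step:
Start: pos=(0,0), heading=0, pen down
FD 2.2: (0,0) -> (2.2,0) [heading=0, draw]
FD 10.4: (2.2,0) -> (12.6,0) [heading=0, draw]
RT 135: heading 0 -> 225
RT 90: heading 225 -> 135
LT 90: heading 135 -> 225
FD 7.5: (12.6,0) -> (7.297,-5.303) [heading=225, draw]
RT 135: heading 225 -> 90
RT 173: heading 90 -> 277
RT 90: heading 277 -> 187
Final: pos=(7.297,-5.303), heading=187, 3 segment(s) drawn

Segment endpoints: x in {0, 2.2, 7.297, 12.6}, y in {-5.303, 0}
xmin=0, ymin=-5.303, xmax=12.6, ymax=0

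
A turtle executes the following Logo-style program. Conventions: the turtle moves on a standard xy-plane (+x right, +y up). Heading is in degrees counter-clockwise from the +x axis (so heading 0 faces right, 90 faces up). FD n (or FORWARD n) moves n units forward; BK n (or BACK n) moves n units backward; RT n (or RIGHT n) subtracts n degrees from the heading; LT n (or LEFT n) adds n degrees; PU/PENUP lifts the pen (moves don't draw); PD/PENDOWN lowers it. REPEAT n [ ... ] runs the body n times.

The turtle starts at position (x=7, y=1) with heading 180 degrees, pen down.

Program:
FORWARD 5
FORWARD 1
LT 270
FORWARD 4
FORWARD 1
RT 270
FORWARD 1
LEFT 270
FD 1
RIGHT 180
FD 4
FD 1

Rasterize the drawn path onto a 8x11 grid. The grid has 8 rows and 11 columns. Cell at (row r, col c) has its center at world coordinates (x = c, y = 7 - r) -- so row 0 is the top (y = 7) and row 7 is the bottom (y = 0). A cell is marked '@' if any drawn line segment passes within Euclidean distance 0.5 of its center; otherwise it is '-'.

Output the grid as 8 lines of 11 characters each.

Answer: @----------
@@---------
@@---------
@@---------
@@---------
@@---------
-@@@@@@@---
-----------

Derivation:
Segment 0: (7,1) -> (2,1)
Segment 1: (2,1) -> (1,1)
Segment 2: (1,1) -> (1,5)
Segment 3: (1,5) -> (1,6)
Segment 4: (1,6) -> (0,6)
Segment 5: (0,6) -> (0,7)
Segment 6: (0,7) -> (0,3)
Segment 7: (0,3) -> (0,2)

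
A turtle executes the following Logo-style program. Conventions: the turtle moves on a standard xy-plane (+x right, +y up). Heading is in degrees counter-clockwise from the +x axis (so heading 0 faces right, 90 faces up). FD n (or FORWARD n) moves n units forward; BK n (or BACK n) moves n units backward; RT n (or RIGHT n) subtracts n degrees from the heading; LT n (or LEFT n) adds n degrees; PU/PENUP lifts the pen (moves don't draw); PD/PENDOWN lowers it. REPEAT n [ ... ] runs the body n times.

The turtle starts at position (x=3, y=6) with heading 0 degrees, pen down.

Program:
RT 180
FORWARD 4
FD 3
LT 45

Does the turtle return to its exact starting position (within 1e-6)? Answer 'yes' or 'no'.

Answer: no

Derivation:
Executing turtle program step by step:
Start: pos=(3,6), heading=0, pen down
RT 180: heading 0 -> 180
FD 4: (3,6) -> (-1,6) [heading=180, draw]
FD 3: (-1,6) -> (-4,6) [heading=180, draw]
LT 45: heading 180 -> 225
Final: pos=(-4,6), heading=225, 2 segment(s) drawn

Start position: (3, 6)
Final position: (-4, 6)
Distance = 7; >= 1e-6 -> NOT closed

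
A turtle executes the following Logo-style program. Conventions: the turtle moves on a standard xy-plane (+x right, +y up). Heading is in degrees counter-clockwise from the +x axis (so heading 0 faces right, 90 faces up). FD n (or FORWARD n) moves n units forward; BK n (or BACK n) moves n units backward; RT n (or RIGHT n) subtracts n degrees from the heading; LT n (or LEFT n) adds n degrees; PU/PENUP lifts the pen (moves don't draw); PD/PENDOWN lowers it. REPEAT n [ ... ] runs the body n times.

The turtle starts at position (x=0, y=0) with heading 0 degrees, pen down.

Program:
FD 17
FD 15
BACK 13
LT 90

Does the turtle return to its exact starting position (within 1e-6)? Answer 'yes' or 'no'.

Executing turtle program step by step:
Start: pos=(0,0), heading=0, pen down
FD 17: (0,0) -> (17,0) [heading=0, draw]
FD 15: (17,0) -> (32,0) [heading=0, draw]
BK 13: (32,0) -> (19,0) [heading=0, draw]
LT 90: heading 0 -> 90
Final: pos=(19,0), heading=90, 3 segment(s) drawn

Start position: (0, 0)
Final position: (19, 0)
Distance = 19; >= 1e-6 -> NOT closed

Answer: no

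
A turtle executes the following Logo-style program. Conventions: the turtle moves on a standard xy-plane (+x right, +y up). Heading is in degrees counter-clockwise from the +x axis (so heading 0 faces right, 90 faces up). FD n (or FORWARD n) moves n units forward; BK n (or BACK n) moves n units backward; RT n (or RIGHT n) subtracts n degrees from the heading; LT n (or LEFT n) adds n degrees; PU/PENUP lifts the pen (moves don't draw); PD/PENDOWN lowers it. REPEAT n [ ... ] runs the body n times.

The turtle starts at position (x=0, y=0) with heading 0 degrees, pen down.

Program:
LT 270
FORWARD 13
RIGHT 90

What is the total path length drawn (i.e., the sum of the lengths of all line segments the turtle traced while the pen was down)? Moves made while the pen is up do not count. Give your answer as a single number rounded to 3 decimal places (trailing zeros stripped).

Executing turtle program step by step:
Start: pos=(0,0), heading=0, pen down
LT 270: heading 0 -> 270
FD 13: (0,0) -> (0,-13) [heading=270, draw]
RT 90: heading 270 -> 180
Final: pos=(0,-13), heading=180, 1 segment(s) drawn

Segment lengths:
  seg 1: (0,0) -> (0,-13), length = 13
Total = 13

Answer: 13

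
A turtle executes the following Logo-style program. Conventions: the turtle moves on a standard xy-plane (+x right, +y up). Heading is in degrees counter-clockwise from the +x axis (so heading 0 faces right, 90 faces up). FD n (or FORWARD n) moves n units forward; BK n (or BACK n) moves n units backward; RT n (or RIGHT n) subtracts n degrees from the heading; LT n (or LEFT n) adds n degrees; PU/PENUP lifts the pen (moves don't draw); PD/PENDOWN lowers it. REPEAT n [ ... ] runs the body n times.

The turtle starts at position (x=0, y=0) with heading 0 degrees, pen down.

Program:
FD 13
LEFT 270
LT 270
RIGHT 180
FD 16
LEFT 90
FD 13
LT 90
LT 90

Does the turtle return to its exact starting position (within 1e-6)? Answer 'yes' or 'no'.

Answer: no

Derivation:
Executing turtle program step by step:
Start: pos=(0,0), heading=0, pen down
FD 13: (0,0) -> (13,0) [heading=0, draw]
LT 270: heading 0 -> 270
LT 270: heading 270 -> 180
RT 180: heading 180 -> 0
FD 16: (13,0) -> (29,0) [heading=0, draw]
LT 90: heading 0 -> 90
FD 13: (29,0) -> (29,13) [heading=90, draw]
LT 90: heading 90 -> 180
LT 90: heading 180 -> 270
Final: pos=(29,13), heading=270, 3 segment(s) drawn

Start position: (0, 0)
Final position: (29, 13)
Distance = 31.78; >= 1e-6 -> NOT closed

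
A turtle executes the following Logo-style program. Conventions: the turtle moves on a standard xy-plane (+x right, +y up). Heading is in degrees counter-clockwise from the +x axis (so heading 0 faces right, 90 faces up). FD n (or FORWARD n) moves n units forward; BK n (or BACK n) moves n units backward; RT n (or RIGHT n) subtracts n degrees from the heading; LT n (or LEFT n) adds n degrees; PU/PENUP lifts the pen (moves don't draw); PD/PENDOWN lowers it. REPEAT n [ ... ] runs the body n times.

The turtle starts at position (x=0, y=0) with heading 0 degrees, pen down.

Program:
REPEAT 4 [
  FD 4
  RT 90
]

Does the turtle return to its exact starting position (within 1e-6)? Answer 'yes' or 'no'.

Executing turtle program step by step:
Start: pos=(0,0), heading=0, pen down
REPEAT 4 [
  -- iteration 1/4 --
  FD 4: (0,0) -> (4,0) [heading=0, draw]
  RT 90: heading 0 -> 270
  -- iteration 2/4 --
  FD 4: (4,0) -> (4,-4) [heading=270, draw]
  RT 90: heading 270 -> 180
  -- iteration 3/4 --
  FD 4: (4,-4) -> (0,-4) [heading=180, draw]
  RT 90: heading 180 -> 90
  -- iteration 4/4 --
  FD 4: (0,-4) -> (0,0) [heading=90, draw]
  RT 90: heading 90 -> 0
]
Final: pos=(0,0), heading=0, 4 segment(s) drawn

Start position: (0, 0)
Final position: (0, 0)
Distance = 0; < 1e-6 -> CLOSED

Answer: yes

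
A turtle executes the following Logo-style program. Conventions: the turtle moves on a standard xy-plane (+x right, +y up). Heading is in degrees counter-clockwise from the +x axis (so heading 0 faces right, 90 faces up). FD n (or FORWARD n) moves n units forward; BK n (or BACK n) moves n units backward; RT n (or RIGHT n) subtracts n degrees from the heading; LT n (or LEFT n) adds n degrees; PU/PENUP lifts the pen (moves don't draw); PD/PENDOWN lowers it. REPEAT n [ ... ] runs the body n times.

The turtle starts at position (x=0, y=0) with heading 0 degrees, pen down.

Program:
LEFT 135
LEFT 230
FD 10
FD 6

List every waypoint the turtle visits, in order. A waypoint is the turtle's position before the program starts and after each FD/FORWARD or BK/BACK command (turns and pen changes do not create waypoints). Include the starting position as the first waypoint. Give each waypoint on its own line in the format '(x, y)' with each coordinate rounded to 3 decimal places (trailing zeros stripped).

Answer: (0, 0)
(9.962, 0.872)
(15.939, 1.394)

Derivation:
Executing turtle program step by step:
Start: pos=(0,0), heading=0, pen down
LT 135: heading 0 -> 135
LT 230: heading 135 -> 5
FD 10: (0,0) -> (9.962,0.872) [heading=5, draw]
FD 6: (9.962,0.872) -> (15.939,1.394) [heading=5, draw]
Final: pos=(15.939,1.394), heading=5, 2 segment(s) drawn
Waypoints (3 total):
(0, 0)
(9.962, 0.872)
(15.939, 1.394)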